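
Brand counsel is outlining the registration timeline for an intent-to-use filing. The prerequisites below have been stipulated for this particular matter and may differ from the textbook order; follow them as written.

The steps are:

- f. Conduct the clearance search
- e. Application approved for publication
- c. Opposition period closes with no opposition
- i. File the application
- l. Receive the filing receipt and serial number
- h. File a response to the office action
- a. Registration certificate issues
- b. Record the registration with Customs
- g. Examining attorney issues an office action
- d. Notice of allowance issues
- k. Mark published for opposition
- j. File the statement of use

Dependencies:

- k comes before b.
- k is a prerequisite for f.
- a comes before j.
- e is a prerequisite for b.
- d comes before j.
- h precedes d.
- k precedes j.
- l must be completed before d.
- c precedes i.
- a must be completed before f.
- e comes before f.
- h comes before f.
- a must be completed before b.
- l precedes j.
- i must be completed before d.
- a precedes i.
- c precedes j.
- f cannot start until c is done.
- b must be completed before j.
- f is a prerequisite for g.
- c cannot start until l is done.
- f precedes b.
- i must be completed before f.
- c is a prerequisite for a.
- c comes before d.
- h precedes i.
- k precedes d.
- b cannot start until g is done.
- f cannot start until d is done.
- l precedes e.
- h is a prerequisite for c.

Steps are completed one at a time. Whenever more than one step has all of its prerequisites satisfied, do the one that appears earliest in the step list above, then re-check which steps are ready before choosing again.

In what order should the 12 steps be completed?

Nothing is required for l, h and k. l is listed earlier → l first.
e, h and k are all available; e is listed earlier → e.
h and k are both available; h is listed earlier → h.
Now c and k have their prerequisites met. c is listed earlier, so c next.
Now a and k have their prerequisites met. a is listed earlier, so a next.
i now also ready, so the ready set is {i, k}; i is listed earlier → i.
Next only k has its prerequisites met → k.
That leaves d as the only ready step → d.
f needed e, c, i, h, a, d and k, now all done → f.
That leaves g as the only ready step → g.
b needed f, e, a, g and k, now all done → b.
j needed c, l, a, b, d and k, now all done → j.

l → e → h → c → a → i → k → d → f → g → b → j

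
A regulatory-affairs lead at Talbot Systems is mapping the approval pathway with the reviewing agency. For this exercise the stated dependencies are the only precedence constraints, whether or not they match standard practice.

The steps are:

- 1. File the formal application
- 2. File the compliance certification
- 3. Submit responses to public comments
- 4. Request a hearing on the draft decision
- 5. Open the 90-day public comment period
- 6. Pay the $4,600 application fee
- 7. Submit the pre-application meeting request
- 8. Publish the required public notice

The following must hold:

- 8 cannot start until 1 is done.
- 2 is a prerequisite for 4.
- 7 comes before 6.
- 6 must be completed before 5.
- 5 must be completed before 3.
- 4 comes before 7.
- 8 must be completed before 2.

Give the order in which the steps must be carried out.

1, 8, 2, 4, 7, 6, 5, 3

Only 1 has no prerequisites, so it is first.
8 needed 1, now all done → 8.
2 needed 8, now all done → 2.
4 needed 2, now all done → 4.
7 needed 4, now all done → 7.
6 is the only step now ready → 6.
5 needed 6, now all done → 5.
3 is the only step now ready → 3.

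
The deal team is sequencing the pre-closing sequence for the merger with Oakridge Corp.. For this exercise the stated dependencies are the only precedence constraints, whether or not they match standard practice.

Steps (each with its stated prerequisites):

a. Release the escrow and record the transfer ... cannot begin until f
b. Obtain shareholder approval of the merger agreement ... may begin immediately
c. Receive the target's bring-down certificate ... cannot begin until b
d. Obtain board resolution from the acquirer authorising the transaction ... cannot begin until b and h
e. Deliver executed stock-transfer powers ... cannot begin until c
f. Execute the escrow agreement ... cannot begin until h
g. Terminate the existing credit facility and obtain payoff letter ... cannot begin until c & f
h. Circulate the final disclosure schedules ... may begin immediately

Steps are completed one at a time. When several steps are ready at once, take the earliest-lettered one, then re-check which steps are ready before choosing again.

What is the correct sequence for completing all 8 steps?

Nothing is required for b and h. b has the earlier label → b first.
c now also ready, so the ready set is {c, h}; c has the earlier label → c.
e and h are both available; e has the earlier label → e.
h is the only step now ready → h.
Now d and f have their prerequisites met. d has the earlier label, so d next.
That leaves f as the only ready step → f.
Now a and g have their prerequisites met. a has the earlier label, so a next.
g needed c and f, now all done → g.

b c e h d f a g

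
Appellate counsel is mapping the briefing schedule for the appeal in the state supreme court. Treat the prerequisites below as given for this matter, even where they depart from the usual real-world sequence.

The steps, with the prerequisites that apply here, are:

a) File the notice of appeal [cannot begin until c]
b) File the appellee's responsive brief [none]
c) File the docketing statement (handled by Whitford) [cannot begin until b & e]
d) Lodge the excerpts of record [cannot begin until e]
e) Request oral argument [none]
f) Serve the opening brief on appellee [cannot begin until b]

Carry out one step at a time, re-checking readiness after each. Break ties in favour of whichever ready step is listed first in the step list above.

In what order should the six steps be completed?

b and e have no prerequisites; b is listed earlier, so b is first.
f now also ready, so the ready set is {e, f}; e is listed earlier → e.
c, d and f are all available; c is listed earlier → c.
a, d and f are all available; a is listed earlier → a.
Ready: d and f. d is listed earlier → d.
Next only f has its prerequisites met → f.

b, e, c, a, d, f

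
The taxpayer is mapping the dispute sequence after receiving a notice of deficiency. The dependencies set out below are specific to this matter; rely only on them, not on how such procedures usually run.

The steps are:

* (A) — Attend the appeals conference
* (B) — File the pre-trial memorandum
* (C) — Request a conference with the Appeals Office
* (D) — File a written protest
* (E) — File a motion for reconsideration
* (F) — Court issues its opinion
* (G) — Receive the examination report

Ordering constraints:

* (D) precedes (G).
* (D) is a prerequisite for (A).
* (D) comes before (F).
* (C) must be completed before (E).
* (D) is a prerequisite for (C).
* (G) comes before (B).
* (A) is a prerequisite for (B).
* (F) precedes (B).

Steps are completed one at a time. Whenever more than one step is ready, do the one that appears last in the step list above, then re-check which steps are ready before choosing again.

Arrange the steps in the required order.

(D) (G) (F) (C) (E) (A) (B)

(D) has no prerequisites → (D) first.
Now (G), (F), (C) and (A) have their prerequisites met. (G) is listed later, so (G) next.
Now (F), (C) and (A) have their prerequisites met. (F) is listed later, so (F) next.
(C) and (A) are both available; (C) is listed later → (C).
(E) and (A) are both available; (E) is listed later → (E).
That leaves (A) as the only ready step → (A).
(B) needed (G), (F) and (A), now all done → (B).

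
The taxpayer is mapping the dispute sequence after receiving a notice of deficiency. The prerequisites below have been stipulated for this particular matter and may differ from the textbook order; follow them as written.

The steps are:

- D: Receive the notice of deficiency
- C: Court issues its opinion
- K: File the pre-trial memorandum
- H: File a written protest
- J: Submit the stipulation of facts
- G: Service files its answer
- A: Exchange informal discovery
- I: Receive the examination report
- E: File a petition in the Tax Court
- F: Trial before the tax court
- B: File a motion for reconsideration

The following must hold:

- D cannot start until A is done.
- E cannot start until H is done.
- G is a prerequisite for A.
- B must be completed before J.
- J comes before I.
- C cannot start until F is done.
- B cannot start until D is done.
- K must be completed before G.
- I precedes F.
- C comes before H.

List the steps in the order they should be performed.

K, G, A, D, B, J, I, F, C, H, E

K has no prerequisites → K first.
Next only G has its prerequisites met → G.
A needed G, now all done → A.
That leaves D as the only ready step → D.
Next only B has its prerequisites met → B.
J needed B, now all done → J.
That leaves I as the only ready step → I.
F needed I, now all done → F.
That leaves C as the only ready step → C.
H needed C, now all done → H.
E is the only step now ready → E.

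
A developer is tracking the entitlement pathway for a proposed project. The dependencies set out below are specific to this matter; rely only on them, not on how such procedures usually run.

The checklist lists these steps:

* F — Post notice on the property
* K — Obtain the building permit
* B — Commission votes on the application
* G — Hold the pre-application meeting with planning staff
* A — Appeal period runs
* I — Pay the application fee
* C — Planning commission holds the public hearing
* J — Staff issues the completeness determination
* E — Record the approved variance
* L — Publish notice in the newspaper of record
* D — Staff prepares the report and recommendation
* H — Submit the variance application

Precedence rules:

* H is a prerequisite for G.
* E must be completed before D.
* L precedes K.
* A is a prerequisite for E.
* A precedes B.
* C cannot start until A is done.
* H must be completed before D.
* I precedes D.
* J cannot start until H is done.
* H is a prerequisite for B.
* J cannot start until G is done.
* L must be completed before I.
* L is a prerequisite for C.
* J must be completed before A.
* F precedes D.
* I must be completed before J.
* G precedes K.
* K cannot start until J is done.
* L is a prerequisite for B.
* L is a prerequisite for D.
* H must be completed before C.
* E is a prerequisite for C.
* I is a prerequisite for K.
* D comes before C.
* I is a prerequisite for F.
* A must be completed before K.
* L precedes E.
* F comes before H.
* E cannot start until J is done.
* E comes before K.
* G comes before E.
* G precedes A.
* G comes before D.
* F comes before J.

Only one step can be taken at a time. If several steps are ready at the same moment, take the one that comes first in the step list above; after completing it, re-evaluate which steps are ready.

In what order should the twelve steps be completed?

L has no prerequisites → L first.
I is the only step now ready → I.
F needed I, now all done → F.
H needed F, now all done → H.
G is the only step now ready → G.
That leaves J as the only ready step → J.
A needed G and J, now all done → A.
B and E are both available; B is listed earlier → B.
E needed G, A, J and L, now all done → E.
Ready: K and D. K is listed earlier → K.
Next only D has its prerequisites met → D.
That leaves C as the only ready step → C.

L I F H G J A B E K D C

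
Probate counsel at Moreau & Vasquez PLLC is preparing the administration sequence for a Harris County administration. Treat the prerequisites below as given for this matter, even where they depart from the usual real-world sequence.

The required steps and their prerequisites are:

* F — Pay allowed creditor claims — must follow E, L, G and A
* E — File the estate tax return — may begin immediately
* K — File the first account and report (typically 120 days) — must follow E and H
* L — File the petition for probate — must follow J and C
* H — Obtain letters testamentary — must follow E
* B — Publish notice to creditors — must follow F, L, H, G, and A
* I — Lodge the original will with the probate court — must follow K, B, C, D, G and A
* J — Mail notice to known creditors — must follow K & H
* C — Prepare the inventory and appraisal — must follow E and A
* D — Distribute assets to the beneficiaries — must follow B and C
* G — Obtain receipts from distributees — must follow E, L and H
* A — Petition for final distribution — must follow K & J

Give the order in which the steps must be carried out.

E, H, K, J, A, C, L, G, F, B, D, I

Only E has no prerequisites, so it is first.
That leaves H as the only ready step → H.
Next only K has its prerequisites met → K.
Next only J has its prerequisites met → J.
A needed K and J, now all done → A.
C needed E and A, now all done → C.
L needed J and C, now all done → L.
G needed E, L and H, now all done → G.
That leaves F as the only ready step → F.
Next only B has its prerequisites met → B.
D is the only step now ready → D.
I is the only step now ready → I.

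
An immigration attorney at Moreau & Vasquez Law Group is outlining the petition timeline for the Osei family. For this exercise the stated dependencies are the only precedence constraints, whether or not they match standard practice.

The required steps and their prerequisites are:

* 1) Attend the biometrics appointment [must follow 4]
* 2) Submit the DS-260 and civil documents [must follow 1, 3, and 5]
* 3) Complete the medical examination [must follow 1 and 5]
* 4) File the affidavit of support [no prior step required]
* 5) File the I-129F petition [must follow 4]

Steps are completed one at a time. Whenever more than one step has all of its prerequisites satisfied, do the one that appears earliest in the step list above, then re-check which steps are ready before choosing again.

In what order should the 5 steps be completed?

4 → 1 → 5 → 3 → 2

4 has no prerequisites → 4 first.
1 and 5 are both available; 1 is listed earlier → 1.
Next only 5 has its prerequisites met → 5.
3 needed 1 and 5, now all done → 3.
Next only 2 has its prerequisites met → 2.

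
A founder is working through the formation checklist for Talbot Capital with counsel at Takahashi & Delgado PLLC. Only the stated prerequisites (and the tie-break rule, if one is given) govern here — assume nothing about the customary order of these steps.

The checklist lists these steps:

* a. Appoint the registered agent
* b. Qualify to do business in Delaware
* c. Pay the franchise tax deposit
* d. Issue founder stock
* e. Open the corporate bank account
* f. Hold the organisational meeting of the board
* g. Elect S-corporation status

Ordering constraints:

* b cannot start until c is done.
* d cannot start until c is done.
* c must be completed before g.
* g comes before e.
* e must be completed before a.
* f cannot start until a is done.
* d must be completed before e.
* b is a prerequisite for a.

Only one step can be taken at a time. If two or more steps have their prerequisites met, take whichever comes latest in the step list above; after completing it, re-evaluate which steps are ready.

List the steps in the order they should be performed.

c has no prerequisites → c first.
Ready: g, d and b. g is listed later → g.
Now d and b have their prerequisites met. d is listed later, so d next.
e now also ready, so the ready set is {e, b}; e is listed later → e.
That leaves b as the only ready step → b.
That leaves a as the only ready step → a.
f needed a, now all done → f.

c → g → d → e → b → a → f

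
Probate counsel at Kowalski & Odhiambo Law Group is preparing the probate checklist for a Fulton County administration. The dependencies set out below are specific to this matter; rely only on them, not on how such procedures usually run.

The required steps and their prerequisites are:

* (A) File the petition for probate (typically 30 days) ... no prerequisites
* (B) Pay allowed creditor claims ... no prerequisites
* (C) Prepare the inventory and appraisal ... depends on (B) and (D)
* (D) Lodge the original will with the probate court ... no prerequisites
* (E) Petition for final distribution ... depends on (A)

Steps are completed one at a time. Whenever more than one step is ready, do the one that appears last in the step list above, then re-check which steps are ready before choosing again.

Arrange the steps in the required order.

(D), (B), (C), (A), (E)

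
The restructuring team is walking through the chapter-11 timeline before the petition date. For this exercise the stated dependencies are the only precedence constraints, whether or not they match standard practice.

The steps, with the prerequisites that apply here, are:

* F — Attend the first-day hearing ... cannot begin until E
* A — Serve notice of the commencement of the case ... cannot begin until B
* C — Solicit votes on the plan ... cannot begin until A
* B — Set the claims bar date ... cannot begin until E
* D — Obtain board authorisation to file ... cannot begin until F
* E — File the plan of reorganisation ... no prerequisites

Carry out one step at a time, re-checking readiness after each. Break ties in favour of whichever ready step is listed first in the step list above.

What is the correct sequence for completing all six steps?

E → F → B → A → C → D

E is the only step with nothing outstanding, so it goes first.
Ready: F and B. F is listed earlier → F.
Ready: B and D. B is listed earlier → B.
Now A and D have their prerequisites met. A is listed earlier, so A next.
Now C and D have their prerequisites met. C is listed earlier, so C next.
Next only D has its prerequisites met → D.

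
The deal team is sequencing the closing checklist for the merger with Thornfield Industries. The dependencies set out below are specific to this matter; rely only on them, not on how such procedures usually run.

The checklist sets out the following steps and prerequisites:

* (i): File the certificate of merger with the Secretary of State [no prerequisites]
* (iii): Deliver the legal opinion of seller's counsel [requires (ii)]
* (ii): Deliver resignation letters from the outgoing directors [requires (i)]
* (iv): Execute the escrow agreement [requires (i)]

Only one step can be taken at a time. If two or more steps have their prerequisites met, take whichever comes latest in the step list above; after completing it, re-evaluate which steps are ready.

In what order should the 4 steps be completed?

Only (i) has no prerequisites, so it is first.
Now (iv) and (ii) have their prerequisites met. (iv) is listed later, so (iv) next.
That leaves (ii) as the only ready step → (ii).
That leaves (iii) as the only ready step → (iii).

(i) → (iv) → (ii) → (iii)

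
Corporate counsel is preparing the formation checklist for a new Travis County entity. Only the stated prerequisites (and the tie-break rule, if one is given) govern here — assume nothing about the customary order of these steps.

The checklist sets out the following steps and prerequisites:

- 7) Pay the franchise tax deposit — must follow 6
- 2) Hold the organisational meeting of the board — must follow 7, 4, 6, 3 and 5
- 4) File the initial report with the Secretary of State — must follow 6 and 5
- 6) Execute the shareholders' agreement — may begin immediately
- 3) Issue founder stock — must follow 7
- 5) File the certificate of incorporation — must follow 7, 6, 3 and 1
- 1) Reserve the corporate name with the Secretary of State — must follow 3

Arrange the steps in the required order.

6, 7, 3, 1, 5, 4, 2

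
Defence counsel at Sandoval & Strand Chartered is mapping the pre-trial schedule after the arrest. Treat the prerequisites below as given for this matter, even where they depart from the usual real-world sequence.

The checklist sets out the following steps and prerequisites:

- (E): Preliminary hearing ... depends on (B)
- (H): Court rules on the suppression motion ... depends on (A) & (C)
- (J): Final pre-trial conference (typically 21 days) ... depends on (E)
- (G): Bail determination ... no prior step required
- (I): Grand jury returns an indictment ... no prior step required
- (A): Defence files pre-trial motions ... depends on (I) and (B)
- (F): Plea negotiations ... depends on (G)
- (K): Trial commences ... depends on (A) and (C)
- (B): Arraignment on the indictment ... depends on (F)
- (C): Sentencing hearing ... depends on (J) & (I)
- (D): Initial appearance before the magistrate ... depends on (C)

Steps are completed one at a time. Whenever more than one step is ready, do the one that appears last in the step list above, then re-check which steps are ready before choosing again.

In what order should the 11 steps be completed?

(I), (G), (F), (B), (A), (E), (J), (C), (D), (K), (H)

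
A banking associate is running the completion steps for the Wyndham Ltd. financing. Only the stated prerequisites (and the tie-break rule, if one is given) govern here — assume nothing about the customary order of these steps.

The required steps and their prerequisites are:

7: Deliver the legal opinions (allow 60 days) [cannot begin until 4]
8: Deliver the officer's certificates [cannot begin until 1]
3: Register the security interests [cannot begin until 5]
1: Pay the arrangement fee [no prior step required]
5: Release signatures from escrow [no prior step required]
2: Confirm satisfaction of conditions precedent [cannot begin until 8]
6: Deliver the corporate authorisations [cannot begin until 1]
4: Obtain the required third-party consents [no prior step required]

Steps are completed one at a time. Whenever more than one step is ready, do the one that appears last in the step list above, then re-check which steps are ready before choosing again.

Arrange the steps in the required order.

4, 5 and 1 have no prerequisites; 4 is listed later, so 4 is first.
7 now also ready, so the ready set is {5, 1, 7}; 5 is listed later → 5.
Ready: 1, 3 and 7. 1 is listed later → 1.
6 and 8 now also ready, so the ready set is {6, 3, 8, 7}; 6 is listed later → 6.
3, 8 and 7 are all available; 3 is listed later → 3.
8 and 7 are both available; 8 is listed later → 8.
Now 2 and 7 have their prerequisites met. 2 is listed later, so 2 next.
7 needed 4, now all done → 7.

4 5 1 6 3 8 2 7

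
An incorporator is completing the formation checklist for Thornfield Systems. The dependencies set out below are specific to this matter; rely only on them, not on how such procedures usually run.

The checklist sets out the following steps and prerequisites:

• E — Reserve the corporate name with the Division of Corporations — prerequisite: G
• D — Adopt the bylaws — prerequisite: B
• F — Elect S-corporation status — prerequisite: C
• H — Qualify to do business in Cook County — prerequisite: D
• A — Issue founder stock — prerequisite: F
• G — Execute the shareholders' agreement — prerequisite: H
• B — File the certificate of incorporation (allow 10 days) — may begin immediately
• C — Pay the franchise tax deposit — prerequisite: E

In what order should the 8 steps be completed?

B, D, H, G, E, C, F, A

B is the only step with nothing outstanding, so it goes first.
D is the only step now ready → D.
H needed D, now all done → H.
G is the only step now ready → G.
That leaves E as the only ready step → E.
C needed E, now all done → C.
F needed C, now all done → F.
A needed F, now all done → A.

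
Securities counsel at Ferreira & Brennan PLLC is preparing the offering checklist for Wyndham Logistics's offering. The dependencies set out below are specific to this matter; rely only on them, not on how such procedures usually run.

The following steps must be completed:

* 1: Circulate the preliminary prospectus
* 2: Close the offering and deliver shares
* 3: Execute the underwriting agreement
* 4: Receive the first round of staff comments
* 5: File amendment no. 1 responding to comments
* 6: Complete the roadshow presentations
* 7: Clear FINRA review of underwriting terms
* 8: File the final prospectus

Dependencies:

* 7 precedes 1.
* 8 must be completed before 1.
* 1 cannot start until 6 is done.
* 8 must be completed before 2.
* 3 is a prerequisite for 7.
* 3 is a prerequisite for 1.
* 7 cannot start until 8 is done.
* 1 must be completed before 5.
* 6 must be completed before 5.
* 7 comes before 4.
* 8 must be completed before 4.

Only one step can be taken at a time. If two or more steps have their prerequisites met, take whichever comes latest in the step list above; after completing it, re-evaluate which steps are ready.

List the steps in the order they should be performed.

8, 6, 3, 7, 4, 2, 1, 5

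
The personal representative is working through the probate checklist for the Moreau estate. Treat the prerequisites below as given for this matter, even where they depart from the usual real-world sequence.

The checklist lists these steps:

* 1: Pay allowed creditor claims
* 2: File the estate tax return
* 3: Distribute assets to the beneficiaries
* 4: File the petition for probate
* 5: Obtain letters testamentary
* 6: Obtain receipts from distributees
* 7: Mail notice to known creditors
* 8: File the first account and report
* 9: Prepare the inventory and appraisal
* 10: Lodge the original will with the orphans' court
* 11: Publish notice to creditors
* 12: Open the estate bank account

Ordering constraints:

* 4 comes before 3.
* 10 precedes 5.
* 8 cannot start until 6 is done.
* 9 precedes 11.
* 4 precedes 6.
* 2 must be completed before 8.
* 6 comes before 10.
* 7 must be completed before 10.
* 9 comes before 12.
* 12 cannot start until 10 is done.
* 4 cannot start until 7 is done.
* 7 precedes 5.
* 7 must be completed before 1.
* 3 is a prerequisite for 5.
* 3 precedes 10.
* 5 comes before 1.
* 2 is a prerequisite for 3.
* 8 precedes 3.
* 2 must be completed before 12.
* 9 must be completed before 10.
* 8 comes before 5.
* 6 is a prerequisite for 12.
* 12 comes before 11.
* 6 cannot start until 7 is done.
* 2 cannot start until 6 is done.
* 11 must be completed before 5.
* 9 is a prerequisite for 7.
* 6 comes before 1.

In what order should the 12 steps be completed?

9 7 4 6 2 8 3 10 12 11 5 1

9 is the only step with nothing outstanding, so it goes first.
Next only 7 has its prerequisites met → 7.
4 is the only step now ready → 4.
That leaves 6 as the only ready step → 6.
2 needed 6, now all done → 2.
That leaves 8 as the only ready step → 8.
3 needed 2, 4 and 8, now all done → 3.
Next only 10 has its prerequisites met → 10.
That leaves 12 as the only ready step → 12.
11 needed 9 and 12, now all done → 11.
5 needed 3, 7, 8, 10 and 11, now all done → 5.
That leaves 1 as the only ready step → 1.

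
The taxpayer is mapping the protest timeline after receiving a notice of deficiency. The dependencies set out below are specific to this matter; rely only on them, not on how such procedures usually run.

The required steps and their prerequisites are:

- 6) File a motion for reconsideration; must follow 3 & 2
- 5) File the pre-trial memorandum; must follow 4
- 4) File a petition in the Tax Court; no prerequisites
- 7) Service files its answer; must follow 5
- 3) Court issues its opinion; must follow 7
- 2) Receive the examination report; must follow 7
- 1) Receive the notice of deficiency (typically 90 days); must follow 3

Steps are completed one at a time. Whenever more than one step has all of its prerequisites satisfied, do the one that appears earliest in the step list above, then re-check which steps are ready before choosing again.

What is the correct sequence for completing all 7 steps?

4 → 5 → 7 → 3 → 2 → 6 → 1

4 is the only step with nothing outstanding, so it goes first.
Next only 5 has its prerequisites met → 5.
Next only 7 has its prerequisites met → 7.
3 and 2 are both available; 3 is listed earlier → 3.
Ready: 2 and 1. 2 is listed earlier → 2.
6 now also ready, so the ready set is {6, 1}; 6 is listed earlier → 6.
Next only 1 has its prerequisites met → 1.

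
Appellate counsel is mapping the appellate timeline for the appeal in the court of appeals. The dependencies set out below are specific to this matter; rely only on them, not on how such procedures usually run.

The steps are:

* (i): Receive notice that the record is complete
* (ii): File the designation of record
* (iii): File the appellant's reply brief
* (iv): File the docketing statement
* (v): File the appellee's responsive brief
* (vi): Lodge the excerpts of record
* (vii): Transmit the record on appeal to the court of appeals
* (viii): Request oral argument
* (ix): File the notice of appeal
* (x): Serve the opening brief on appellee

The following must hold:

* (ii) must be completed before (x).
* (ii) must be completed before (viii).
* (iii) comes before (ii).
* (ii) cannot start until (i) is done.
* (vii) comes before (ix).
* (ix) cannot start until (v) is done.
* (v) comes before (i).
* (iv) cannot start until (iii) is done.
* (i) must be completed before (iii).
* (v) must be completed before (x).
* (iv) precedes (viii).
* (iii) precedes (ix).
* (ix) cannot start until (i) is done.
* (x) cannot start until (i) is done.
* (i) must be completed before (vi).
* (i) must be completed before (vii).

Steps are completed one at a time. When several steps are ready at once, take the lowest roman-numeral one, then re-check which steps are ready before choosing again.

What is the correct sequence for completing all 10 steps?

(v), (i), (iii), (ii), (iv), (vi), (vii), (viii), (ix), (x)

(v) has no prerequisites → (v) first.
(i) is the only step now ready → (i).
(iii), (vi) and (vii) are all available; (iii) has the earlier label → (iii).
(ii) and (iv) now also ready, so the ready set is {(ii), (iv), (vi), (vii)}; (ii) has the earlier label → (ii).
Now (iv), (vi), (vii) and (x) have their prerequisites met. (iv) has the earlier label, so (iv) next.
(viii) now also ready, so the ready set is {(vi), (vii), (viii), (x)}; (vi) has the earlier label → (vi).
(vii), (viii) and (x) are all available; (vii) has the earlier label → (vii).
(ix) now also ready, so the ready set is {(viii), (ix), (x)}; (viii) has the earlier label → (viii).
Now (ix) and (x) have their prerequisites met. (ix) has the earlier label, so (ix) next.
(x) needed (i), (ii) and (v), now all done → (x).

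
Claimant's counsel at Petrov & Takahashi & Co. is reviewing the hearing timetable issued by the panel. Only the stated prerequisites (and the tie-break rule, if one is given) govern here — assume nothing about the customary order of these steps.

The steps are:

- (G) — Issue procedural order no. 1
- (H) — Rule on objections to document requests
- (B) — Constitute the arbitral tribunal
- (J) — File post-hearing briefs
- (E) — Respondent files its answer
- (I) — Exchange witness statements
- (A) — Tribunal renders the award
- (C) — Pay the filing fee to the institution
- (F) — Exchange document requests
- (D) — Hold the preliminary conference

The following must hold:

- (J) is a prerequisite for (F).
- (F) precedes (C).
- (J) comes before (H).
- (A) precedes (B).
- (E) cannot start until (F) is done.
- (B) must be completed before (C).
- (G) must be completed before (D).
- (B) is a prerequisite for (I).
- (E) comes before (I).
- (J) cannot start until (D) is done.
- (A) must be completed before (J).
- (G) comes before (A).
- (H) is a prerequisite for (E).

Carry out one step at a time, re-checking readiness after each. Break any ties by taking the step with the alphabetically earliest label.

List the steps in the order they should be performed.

(G) (A) (B) (D) (J) (F) (C) (H) (E) (I)

Only (G) has no prerequisites, so it is first.
(A) and (D) are both available; (A) has the earlier label → (A).
(B) and (D) are both available; (B) has the earlier label → (B).
(D) is the only step now ready → (D).
(J) needed (A) and (D), now all done → (J).
(F) and (H) are both available; (F) has the earlier label → (F).
(C) and (H) are both available; (C) has the earlier label → (C).
Next only (H) has its prerequisites met → (H).
(E) needed (F) and (H), now all done → (E).
That leaves (I) as the only ready step → (I).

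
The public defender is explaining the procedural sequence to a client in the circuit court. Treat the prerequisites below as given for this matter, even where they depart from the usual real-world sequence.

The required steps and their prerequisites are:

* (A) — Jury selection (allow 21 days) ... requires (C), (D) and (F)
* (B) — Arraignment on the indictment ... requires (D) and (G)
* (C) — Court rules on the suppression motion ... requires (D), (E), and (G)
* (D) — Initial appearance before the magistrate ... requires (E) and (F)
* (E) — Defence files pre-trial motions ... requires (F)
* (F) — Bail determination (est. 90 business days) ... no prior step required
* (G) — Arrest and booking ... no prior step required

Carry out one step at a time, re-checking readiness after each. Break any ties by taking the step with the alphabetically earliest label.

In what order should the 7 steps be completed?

Nothing is required for (F) and (G). (F) has the earlier label → (F) first.
Now (E) and (G) have their prerequisites met. (E) has the earlier label, so (E) next.
(D) now also ready, so the ready set is {(D), (G)}; (D) has the earlier label → (D).
That leaves (G) as the only ready step → (G).
Ready: (B) and (C). (B) has the earlier label → (B).
(C) needed (D), (E) and (G), now all done → (C).
That leaves (A) as the only ready step → (A).

(F), (E), (D), (G), (B), (C), (A)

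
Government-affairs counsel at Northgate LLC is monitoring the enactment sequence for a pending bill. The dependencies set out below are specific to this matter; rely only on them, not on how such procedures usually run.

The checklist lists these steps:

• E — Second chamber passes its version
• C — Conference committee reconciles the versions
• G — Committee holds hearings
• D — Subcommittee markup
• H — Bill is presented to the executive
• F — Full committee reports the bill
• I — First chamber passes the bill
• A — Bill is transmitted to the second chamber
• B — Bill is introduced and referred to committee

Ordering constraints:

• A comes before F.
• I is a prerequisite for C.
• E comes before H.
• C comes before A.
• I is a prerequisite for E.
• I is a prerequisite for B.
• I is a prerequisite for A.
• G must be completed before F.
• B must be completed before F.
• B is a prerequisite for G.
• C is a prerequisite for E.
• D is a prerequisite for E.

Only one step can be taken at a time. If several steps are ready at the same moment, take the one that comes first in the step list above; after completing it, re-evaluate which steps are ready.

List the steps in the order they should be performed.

D, I, C, E, H, A, B, G, F

D and I have no prerequisites; D is listed earlier, so D is first.
I is the only step now ready → I.
Now C and B have their prerequisites met. C is listed earlier, so C next.
Ready: E, A and B. E is listed earlier → E.
H, A and B are all available; H is listed earlier → H.
Now A and B have their prerequisites met. A is listed earlier, so A next.
B needed I, now all done → B.
G needed B, now all done → G.
F needed G, A and B, now all done → F.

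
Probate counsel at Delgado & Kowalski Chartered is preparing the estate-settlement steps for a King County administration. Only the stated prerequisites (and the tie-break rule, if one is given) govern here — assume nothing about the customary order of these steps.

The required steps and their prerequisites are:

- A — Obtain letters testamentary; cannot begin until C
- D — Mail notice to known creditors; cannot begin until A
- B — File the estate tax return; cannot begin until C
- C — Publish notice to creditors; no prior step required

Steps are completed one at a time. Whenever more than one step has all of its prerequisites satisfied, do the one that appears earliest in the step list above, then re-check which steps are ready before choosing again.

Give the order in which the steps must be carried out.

C → A → D → B

Only C has no prerequisites, so it is first.
Ready: A and B. A is listed earlier → A.
D now also ready, so the ready set is {D, B}; D is listed earlier → D.
B needed C, now all done → B.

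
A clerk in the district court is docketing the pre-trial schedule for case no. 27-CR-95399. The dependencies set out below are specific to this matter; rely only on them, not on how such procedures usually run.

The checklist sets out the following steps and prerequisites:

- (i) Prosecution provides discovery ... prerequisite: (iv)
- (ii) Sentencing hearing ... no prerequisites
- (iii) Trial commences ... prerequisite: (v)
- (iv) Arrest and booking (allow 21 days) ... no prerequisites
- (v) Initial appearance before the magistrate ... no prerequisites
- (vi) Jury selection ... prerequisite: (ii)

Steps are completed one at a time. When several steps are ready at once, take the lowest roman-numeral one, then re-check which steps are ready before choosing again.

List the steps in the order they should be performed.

(ii), (iv), (i), (v), (iii), (vi)

(ii), (iv) and (v) have no prerequisites; (ii) has the earlier label, so (ii) is first.
(vi) now also ready, so the ready set is {(iv), (v), (vi)}; (iv) has the earlier label → (iv).
(i) now also ready, so the ready set is {(i), (v), (vi)}; (i) has the earlier label → (i).
Now (v) and (vi) have their prerequisites met. (v) has the earlier label, so (v) next.
(iii) now also ready, so the ready set is {(iii), (vi)}; (iii) has the earlier label → (iii).
Next only (vi) has its prerequisites met → (vi).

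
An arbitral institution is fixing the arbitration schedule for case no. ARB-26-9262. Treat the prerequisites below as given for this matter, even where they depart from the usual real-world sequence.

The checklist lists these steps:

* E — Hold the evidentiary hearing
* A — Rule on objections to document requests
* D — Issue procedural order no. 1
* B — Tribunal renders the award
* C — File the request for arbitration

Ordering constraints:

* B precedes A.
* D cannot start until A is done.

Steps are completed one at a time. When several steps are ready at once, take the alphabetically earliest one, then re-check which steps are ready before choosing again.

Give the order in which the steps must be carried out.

B, C and E have no prerequisites; B has the earlier label, so B is first.
Now A, C and E have their prerequisites met. A has the earlier label, so A next.
D now also ready, so the ready set is {C, D, E}; C has the earlier label → C.
Ready: D and E. D has the earlier label → D.
That leaves E as the only ready step → E.

B A C D E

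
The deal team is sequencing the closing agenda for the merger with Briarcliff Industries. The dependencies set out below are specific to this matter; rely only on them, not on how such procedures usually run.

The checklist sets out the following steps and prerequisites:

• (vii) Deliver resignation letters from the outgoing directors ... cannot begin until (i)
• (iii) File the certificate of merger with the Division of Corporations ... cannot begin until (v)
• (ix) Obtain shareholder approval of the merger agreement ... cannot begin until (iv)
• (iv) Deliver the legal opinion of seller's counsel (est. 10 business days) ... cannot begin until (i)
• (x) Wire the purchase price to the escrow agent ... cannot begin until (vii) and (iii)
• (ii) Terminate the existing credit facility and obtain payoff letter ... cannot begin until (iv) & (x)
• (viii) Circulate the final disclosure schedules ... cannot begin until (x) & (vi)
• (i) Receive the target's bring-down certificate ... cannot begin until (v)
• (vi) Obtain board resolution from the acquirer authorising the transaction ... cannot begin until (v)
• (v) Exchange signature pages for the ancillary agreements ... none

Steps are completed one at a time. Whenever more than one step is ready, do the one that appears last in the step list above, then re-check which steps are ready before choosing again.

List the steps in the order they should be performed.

(v) (vi) (i) (iv) (ix) (iii) (vii) (x) (viii) (ii)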